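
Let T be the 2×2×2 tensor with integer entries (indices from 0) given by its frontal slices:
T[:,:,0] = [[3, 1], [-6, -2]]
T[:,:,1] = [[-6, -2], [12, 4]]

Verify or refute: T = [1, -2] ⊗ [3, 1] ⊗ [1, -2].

Reconstruct entrywise from the claimed factors. For example, T[0,0,1] = -6 and Σₗ aₗ[0]bₗ[0]cₗ[1] = (1)·(3)·(-2) = -6; checking all 8 entries, every one matches. The claim holds.

Yes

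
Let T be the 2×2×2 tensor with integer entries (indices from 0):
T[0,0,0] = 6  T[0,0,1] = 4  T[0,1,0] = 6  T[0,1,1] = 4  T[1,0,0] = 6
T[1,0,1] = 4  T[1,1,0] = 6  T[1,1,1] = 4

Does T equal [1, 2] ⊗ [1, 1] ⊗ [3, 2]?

No

Reconstruct entry (0,0,0) from the claimed factors: Σₗ aₗ[0]bₗ[0]cₗ[0] = (1)·(1)·(3) = 3, but T[0,0,0] = 6. The claim is false.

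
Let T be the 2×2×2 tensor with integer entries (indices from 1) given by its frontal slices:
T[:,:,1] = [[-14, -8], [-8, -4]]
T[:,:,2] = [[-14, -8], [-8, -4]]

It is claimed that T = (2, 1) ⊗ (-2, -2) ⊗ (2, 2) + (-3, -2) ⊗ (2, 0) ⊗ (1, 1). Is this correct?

Reconstruct entrywise from the claimed factors. For example, T[2,1,1] = -8 and Σₗ aₗ[2]bₗ[1]cₗ[1] = (1)·(-2)·(2) + (-2)·(2)·(1) = -8; checking all 8 entries, every one matches. The claim holds.

Yes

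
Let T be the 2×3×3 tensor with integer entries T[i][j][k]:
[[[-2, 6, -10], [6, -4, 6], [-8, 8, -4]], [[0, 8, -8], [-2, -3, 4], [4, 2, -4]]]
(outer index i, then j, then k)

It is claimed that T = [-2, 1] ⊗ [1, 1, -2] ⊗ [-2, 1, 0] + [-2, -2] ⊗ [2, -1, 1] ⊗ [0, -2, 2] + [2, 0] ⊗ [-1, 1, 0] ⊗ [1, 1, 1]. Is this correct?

No

Reconstruct entry (0,0,0) from the claimed factors: Σₗ aₗ[0]bₗ[0]cₗ[0] = (-2)·(1)·(-2) + (-2)·(2)·(0) + (2)·(-1)·(1) = 2, but T[0,0,0] = -2. The claim is false.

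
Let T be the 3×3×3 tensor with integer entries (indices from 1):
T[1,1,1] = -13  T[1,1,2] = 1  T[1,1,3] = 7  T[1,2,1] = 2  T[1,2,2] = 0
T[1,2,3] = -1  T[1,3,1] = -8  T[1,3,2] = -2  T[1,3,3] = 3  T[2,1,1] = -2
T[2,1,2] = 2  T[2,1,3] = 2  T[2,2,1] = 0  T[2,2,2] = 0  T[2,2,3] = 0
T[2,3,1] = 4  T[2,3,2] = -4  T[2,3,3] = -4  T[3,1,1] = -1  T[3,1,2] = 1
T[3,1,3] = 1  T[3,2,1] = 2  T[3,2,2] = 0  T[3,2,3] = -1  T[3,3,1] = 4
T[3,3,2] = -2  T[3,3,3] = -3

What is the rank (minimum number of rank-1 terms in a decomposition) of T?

3

Lower bound: the mode-1 unfolding of T (rows indexed by i, columns by (j,k) = (1,1), (1,2), (1,3), (2,1), (2,2), (2,3), (3,1), (3,2), (3,3)) is [[-13, 1, 7, 2, 0, -1, -8, -2, 3], [-2, 2, 2, 0, 0, 0, 4, -4, -4], [-1, 1, 1, 2, 0, -1, 4, -2, -3]].
There the 3×3 minor on rows i ∈ {1, 2, 3}, columns (j,k) ∈ {(1,1), (1,2), (2,1)} is det [[-13, 1, 2], [-2, 2, 0], [-1, 1, 2]] = -48 ≠ 0, so this unfolding has rank ≥ 3; CP rank is at least every unfolding rank, so rank(T) ≥ 3. (Flattening ranks never certify an upper bound on CP rank; for that we must actually write T with 3 rank-1 terms.)
Upper bound: T is a sum of 3 rank-1 terms, T = [1, 0, 1] ∘ [2, -1, 1] ∘ [-2, 0, 1] + [1, 2, 1] ∘ [1, 0, -2] ∘ [-1, 1, 1] + [2, 0, -1] ∘ [1, 0, 1] ∘ [-4, 0, 2] (one valid choice — decompositions are not unique — normalised so each a, b is primitive with positive first nonzero entry; check it by expanding all entries), so rank(T) ≤ 3.
These bounds meet, so rank(T) = 3.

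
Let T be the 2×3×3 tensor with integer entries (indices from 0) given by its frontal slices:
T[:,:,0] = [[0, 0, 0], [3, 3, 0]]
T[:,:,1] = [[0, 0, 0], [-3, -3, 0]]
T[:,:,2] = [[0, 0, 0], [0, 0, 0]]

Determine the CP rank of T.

Lower bound: T ≠ 0 (e.g. T[1,0,0] = 3), so rank(T) ≥ 1.
Upper bound: if T = a ⊗ b ⊗ c then every fibre of T is a multiple of the corresponding factor, so read the factors off the fibres through the nonzero entry T[1,0,0] = 3.
The mode-1 fibre T[:,0,0] = [0, 3] gives a = [0, 1] (primitive direction); the mode-2 fibre T[1,:,0] = [3, 3, 0] gives b = [1, 1, 0]; then c[k] = T[1,0,k] / (a[1]·b[0]) = [3, -3, 0] / 1 = [3, -3, 0].
Expanding [0, 1] ⊗ [1, 1, 0] ⊗ [3, -3, 0] reproduces all 18 entries of T, so T = [0, 1] ⊗ [1, 1, 0] ⊗ [3, -3, 0] and rank(T) ≤ 1.
These bounds meet, so rank(T) = 1.

1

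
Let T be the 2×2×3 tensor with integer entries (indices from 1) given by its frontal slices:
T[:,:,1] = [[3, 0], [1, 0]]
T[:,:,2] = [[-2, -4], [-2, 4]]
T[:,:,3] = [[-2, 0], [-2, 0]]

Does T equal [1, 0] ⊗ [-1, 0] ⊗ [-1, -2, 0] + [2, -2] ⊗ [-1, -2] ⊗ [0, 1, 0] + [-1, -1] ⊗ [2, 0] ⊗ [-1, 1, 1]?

No

Reconstruct entry (2,1,1) from the claimed factors: Σₗ aₗ[2]bₗ[1]cₗ[1] = (0)·(-1)·(-1) + (-2)·(-1)·(0) + (-1)·(2)·(-1) = 2, but T[2,1,1] = 1. The claim is false.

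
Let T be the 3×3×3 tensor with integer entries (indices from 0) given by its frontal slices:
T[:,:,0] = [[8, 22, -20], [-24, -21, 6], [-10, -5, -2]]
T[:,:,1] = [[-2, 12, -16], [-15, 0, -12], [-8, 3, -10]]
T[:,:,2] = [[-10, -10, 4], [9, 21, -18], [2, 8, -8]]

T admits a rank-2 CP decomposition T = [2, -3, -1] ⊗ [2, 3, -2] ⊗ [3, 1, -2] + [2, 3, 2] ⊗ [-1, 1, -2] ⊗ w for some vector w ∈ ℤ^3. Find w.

w = [2, 3, 1]

Subtract the known terms from T to get the rank-1 residual R = [2, 3, 2] ⊗ [-1, 1, -2] ⊗ w, so R[i,j,k] = a[i]·b[j]·w[k]. Pick indices with nonzero a[0]·b[0] = (2)·(-1) = -2. Only the fibre through (0,0,·) is needed: R[0,0,:] = T[0,0,:] − Σₗ aₗ[0]bₗ[0]cₗ = [8, -2, -10] − (2)·(2)·[3, 1, -2] = [-4, -6, -2]. Then w[k] = R[0,0,k] / -2 for each k, giving w = [-4, -6, -2] / -2 = [2, 3, 1].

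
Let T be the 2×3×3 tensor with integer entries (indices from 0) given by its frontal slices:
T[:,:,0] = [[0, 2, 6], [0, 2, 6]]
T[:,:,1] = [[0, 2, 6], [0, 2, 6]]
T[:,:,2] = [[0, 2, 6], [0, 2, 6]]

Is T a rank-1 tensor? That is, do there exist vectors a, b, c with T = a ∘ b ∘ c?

If T = a ∘ b ∘ c then every fibre of T is a multiple of the corresponding factor, so read the factors off the fibres through the nonzero entry T[0,1,0] = 2.
The mode-1 fibre T[:,1,0] = [2, 2] gives a = (1, 1) (primitive direction); the mode-2 fibre T[0,:,0] = [0, 2, 6] gives b = (0, 1, 3); then c[k] = T[0,1,k] / (a[0]·b[1]) = [2, 2, 2] / 1 = (2, 2, 2).
Expanding (1, 1) ∘ (0, 1, 3) ∘ (2, 2, 2) reproduces all 18 entries of T, so T = (1, 1) ∘ (0, 1, 3) ∘ (2, 2, 2) and rank(T) ≤ 1.
Equivalently every frontal slice T[:,:,k] is c[k] times the rank-1 matrix (1, 1) ∘ (0, 1, 3). So T has rank 1 (it is nonzero).

Yes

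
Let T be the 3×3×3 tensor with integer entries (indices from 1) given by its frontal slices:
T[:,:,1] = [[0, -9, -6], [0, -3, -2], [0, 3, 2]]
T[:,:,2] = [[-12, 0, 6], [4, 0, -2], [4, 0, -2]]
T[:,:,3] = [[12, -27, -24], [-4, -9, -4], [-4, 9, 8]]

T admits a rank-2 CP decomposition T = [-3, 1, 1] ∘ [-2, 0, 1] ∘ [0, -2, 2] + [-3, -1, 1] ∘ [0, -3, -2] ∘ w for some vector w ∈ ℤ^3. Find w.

w = [-1, 0, -3]

Subtract the known terms from T to get the rank-1 residual R = [-3, -1, 1] ∘ [0, -3, -2] ∘ w, so R[i,j,k] = a[i]·b[j]·w[k]. Pick indices with nonzero a[1]·b[2] = (-3)·(-3) = 9. Only the fibre through (1,2,·) is needed: R[1,2,:] = T[1,2,:] − Σₗ aₗ[1]bₗ[2]cₗ = [-9, 0, -27] − (-3)·(0)·[0, -2, 2] = [-9, 0, -27]. Then w[k] = R[1,2,k] / 9 for each k, giving w = [-9, 0, -27] / 9 = [-1, 0, -3].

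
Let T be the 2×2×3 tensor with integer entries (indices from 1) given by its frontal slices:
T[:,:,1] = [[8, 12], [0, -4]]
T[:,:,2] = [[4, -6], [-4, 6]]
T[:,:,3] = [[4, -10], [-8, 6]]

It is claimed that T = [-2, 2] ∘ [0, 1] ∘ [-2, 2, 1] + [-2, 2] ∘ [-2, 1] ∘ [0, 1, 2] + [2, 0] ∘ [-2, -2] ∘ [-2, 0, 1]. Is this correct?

Yes

Reconstruct entrywise from the claimed factors. For example, T[1,2,2] = -6 and Σₗ aₗ[1]bₗ[2]cₗ[2] = (-2)·(1)·(2) + (-2)·(1)·(1) + (2)·(-2)·(0) = -6; checking all 12 entries, every one matches. The claim holds.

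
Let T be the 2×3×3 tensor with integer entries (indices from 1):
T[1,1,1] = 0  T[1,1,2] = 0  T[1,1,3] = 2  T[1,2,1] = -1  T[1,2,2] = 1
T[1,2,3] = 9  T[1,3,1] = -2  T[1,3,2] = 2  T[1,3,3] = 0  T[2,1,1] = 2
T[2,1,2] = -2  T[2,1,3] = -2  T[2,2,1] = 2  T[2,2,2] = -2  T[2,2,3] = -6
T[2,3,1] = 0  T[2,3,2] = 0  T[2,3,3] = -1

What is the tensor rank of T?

Lower bound: in the mode-2 unfolding of T (rows indexed by j, columns by (i,k)) the 3×3 minor on rows j ∈ {1, 2, 3}, columns (i,k) ∈ {(1,1), (1,3), (2,1)} is det [[0, 2, 2], [-1, 9, 2], [-2, 0, 0]] = 28 ≠ 0, so that unfolding has rank ≥ 3 and hence rank(T) ≥ 3 (CP rank is at least every unfolding rank, though it can be larger).
Upper bound: T is a sum of 3 rank-1 terms, T = [1, -1] ⊗ [1, 1, 0] ⊗ [-2, 2, 4] + [1, 0] ⊗ [2, 1, -2] ⊗ [1, -1, 1] + [2, -1] ⊗ [2, -2, -1] ⊗ [0, 0, -1] (one valid choice — decompositions are not unique — normalised so each a, b is primitive with positive first nonzero entry; check it by expanding all entries), so rank(T) ≤ 3.
These bounds meet, so rank(T) = 3.

3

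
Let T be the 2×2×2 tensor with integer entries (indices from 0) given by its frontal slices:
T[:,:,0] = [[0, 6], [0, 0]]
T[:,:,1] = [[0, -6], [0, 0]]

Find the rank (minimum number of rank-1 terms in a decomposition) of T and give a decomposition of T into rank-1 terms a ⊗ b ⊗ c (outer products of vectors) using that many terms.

Lower bound: T ≠ 0 (e.g. T[0,1,0] = 6), so rank(T) ≥ 1.
Upper bound: the mode-1 fibre T[:,1,0] = [6, 0] gives a = [1, 0] (primitive direction); the mode-2 fibre T[0,:,0] = [0, 6] gives b = [0, 1]; then c[k] = T[0,1,k] / (a[0]·b[1]) = [6, -6] / 1 = [6, -6].
Expanding [1, 0] ⊗ [0, 1] ⊗ [6, -6] reproduces all 8 entries of T, so T = [1, 0] ⊗ [0, 1] ⊗ [6, -6] and rank(T) ≤ 1.
These bounds meet, so rank(T) = 1.

rank(T) = 1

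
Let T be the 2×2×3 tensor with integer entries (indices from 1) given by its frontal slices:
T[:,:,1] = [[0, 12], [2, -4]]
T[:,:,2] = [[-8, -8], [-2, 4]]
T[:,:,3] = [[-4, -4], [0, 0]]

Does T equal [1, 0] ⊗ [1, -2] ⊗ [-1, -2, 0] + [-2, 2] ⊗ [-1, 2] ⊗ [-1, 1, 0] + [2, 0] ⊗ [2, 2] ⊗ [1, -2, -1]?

No

Reconstruct entry (1,1,1) from the claimed factors: Σₗ aₗ[1]bₗ[1]cₗ[1] = (1)·(1)·(-1) + (-2)·(-1)·(-1) + (2)·(2)·(1) = 1, but T[1,1,1] = 0. The claim is false.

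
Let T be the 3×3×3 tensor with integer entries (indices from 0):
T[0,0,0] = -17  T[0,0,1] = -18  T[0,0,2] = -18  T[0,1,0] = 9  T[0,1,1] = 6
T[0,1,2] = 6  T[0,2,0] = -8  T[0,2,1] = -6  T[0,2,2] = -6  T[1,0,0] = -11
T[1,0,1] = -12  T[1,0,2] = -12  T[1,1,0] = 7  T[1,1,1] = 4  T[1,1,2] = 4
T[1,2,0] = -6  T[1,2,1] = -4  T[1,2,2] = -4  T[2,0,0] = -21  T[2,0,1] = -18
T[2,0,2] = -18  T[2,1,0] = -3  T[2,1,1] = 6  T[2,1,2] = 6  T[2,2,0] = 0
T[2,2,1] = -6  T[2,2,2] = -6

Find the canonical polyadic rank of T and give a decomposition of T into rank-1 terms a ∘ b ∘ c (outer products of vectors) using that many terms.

rank(T) = 2

Lower bound: in the mode-2 unfolding of T (rows indexed by j, columns by (i,k)) the 2×2 minor on rows j ∈ {0, 1}, columns (i,k) ∈ {(0,0), (0,1)} is det [[-17, -18], [9, 6]] = 60 ≠ 0, so that unfolding has rank ≥ 2 and hence rank(T) ≥ 2 (CP rank is at least every unfolding rank, though it can be larger).
Upper bound: with S_k = T[:,:,k], the two rank-1 terms a₁b₁ᵀ, a₂b₂ᵀ are the rank-1 members of the pencil x·S₀ + y·S₁.
The 2×2 minor of x·S₀ + y·S₁ on rows {0,1}, columns {0,1} is −20·x² − 20·xy = (-20)·(x + y)(x), vanishing at (x:y) = (1:-1) and (0:1).
M₁ = S₀ − S₁ = [[1, 3, -2], [1, 3, -2], [-3, -9, 6]] = [1, 1, -3][1, 3, -2]ᵀ and M₂ = S₁ = [[-18, 6, -6], [-12, 4, -4], [-18, 6, -6]] = (-2)·[3, 2, 3][3, -1, 1]ᵀ, so take a₁ = [1, 1, -3], b₁ = [1, 3, -2], a₂ = [3, 2, 3], b₂ = [3, -1, 1].
Each slice is an integer combination of E₁ = a₁b₁ᵀ and E₂ = a₂b₂ᵀ: S₀ = E₁ − 2·E₂, S₁ = −2·E₂, S₂ = −2·E₂; reading off coefficients, c₁ = [1, 0, 0] and c₂ = [-2, -2, -2].
Hence T = [1, 1, -3] ∘ [1, 3, -2] ∘ [1, 0, 0] + [3, 2, 3] ∘ [3, -1, 1] ∘ [-2, -2, -2], so rank(T) ≤ 2.
These bounds meet, so rank(T) = 2.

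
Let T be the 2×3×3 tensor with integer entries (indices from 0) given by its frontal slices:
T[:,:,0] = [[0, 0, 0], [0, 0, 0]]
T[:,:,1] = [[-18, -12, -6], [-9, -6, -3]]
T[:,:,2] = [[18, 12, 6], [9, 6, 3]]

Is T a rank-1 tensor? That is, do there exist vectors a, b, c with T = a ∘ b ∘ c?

Yes

If T = a ∘ b ∘ c then every fibre of T is a multiple of the corresponding factor, so read the factors off the fibres through the nonzero entry T[0,0,1] = -18.
The mode-1 fibre T[:,0,1] = [-18, -9] gives a = (2, 1) (primitive direction); the mode-2 fibre T[0,:,1] = [-18, -12, -6] gives b = (3, 2, 1); then c[k] = T[0,0,k] / (a[0]·b[0]) = [0, -18, 18] / 6 = (0, -3, 3).
Expanding (2, 1) ∘ (3, 2, 1) ∘ (0, -3, 3) reproduces all 18 entries of T, so T = (2, 1) ∘ (3, 2, 1) ∘ (0, -3, 3) and rank(T) ≤ 1.
Equivalently every frontal slice T[:,:,k] is c[k] times the rank-1 matrix (2, 1) ∘ (3, 2, 1). So T has rank 1 (it is nonzero).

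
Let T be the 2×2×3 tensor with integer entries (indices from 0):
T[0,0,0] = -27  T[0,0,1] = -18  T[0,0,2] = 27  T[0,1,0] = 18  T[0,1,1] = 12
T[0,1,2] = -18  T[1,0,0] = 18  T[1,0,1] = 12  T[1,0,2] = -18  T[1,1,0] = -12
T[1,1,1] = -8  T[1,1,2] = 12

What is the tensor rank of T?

1

Lower bound: T ≠ 0 (e.g. T[0,0,0] = -27), so rank(T) ≥ 1.
Upper bound: if T = a ⊗ b ⊗ c then every fibre of T is a multiple of the corresponding factor, so read the factors off the fibres through the nonzero entry T[0,0,0] = -27.
The mode-1 fibre T[:,0,0] = [-27, 18] gives a = [3, -2] (primitive direction); the mode-2 fibre T[0,:,0] = [-27, 18] gives b = [3, -2]; then c[k] = T[0,0,k] / (a[0]·b[0]) = [-27, -18, 27] / 9 = [-3, -2, 3].
Expanding [3, -2] ⊗ [3, -2] ⊗ [-3, -2, 3] reproduces all 12 entries of T, so T = [3, -2] ⊗ [3, -2] ⊗ [-3, -2, 3] and rank(T) ≤ 1.
These bounds meet, so rank(T) = 1.
Check entry T[0,1,1] = 12: (3)·(-2)·(-2) = 12.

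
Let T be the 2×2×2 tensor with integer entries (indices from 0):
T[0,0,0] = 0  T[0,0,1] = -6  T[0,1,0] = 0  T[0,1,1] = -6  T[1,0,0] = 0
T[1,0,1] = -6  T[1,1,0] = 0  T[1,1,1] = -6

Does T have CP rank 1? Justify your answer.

Yes

The mode-1 fibre T[:,0,1] = [-6, -6] gives a = [1, 1] (primitive direction); the mode-2 fibre T[0,:,1] = [-6, -6] gives b = [1, 1]; then c[k] = T[0,0,k] / (a[0]·b[0]) = [0, -6] / 1 = [0, -6].
Expanding [1, 1] ⊗ [1, 1] ⊗ [0, -6] reproduces all 8 entries of T, so T = [1, 1] ⊗ [1, 1] ⊗ [0, -6] and rank(T) ≤ 1.
Equivalently every frontal slice T[:,:,k] is c[k] times the rank-1 matrix [1, 1] ⊗ [1, 1]. So T has rank 1 (it is nonzero).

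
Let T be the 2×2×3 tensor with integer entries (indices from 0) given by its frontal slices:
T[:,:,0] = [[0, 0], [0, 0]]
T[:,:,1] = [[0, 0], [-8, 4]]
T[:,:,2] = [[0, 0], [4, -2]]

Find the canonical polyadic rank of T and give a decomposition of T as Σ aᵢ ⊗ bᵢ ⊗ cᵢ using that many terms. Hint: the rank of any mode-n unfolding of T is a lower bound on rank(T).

Lower bound: T ≠ 0 (e.g. T[1,0,1] = -8), so rank(T) ≥ 1.
Upper bound: if T = a ⊗ b ⊗ c then every fibre of T is a multiple of the corresponding factor, so read the factors off the fibres through the nonzero entry T[1,0,1] = -8.
The mode-1 fibre T[:,0,1] = [0, -8] gives a = [0, 1] (primitive direction); the mode-2 fibre T[1,:,1] = [-8, 4] gives b = [2, -1]; then c[k] = T[1,0,k] / (a[1]·b[0]) = [0, -8, 4] / 2 = [0, -4, 2].
Expanding [0, 1] ⊗ [2, -1] ⊗ [0, -4, 2] reproduces all 12 entries of T, so T = [0, 1] ⊗ [2, -1] ⊗ [0, -4, 2] and rank(T) ≤ 1.
These bounds meet, so rank(T) = 1.
Check entry T[0,0,0] = 0: (0)·(2)·(0) = 0.

rank(T) = 1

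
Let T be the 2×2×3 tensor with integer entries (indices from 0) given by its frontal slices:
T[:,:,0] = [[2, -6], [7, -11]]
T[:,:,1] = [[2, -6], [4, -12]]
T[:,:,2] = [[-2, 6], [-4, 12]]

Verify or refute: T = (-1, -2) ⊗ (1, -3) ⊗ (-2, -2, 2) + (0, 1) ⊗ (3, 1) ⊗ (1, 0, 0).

Reconstruct entrywise from the claimed factors. For example, T[1,1,0] = -11 and Σₗ aₗ[1]bₗ[1]cₗ[0] = (-2)·(-3)·(-2) + (1)·(1)·(1) = -11; checking all 12 entries, every one matches. The claim holds.

Yes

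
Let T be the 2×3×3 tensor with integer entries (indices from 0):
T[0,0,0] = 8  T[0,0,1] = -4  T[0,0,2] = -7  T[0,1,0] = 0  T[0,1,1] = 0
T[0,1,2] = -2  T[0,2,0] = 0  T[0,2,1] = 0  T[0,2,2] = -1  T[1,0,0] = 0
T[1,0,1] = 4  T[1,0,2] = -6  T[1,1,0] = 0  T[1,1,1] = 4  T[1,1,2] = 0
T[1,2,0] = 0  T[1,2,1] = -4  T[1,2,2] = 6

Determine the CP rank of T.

Lower bound: in the mode-2 unfolding of T (rows indexed by j, columns by (i,k)) the 3×3 minor on rows j ∈ {0, 1, 2}, columns (i,k) ∈ {(0,0), (0,2), (1,1)} is det [[8, -7, 4], [0, -2, 4], [0, -1, -4]] = 96 ≠ 0, so that unfolding has rank ≥ 3 and hence rank(T) ≥ 3 (CP rank is at least every unfolding rank, though it can be larger).
Upper bound: T is a sum of 3 rank-1 terms, T = [0, 1] (x) [1, 1, -1] (x) [0, 4, -4] + [1, -2] (x) [1, -2, -1] (x) [0, 0, 1] + [1, 0] (x) [1, 0, 0] (x) [8, -4, -8] (one valid choice — decompositions are not unique — normalised so each a, b is primitive with positive first nonzero entry; check it by expanding all entries), so rank(T) ≤ 3.
These bounds meet, so rank(T) = 3.

3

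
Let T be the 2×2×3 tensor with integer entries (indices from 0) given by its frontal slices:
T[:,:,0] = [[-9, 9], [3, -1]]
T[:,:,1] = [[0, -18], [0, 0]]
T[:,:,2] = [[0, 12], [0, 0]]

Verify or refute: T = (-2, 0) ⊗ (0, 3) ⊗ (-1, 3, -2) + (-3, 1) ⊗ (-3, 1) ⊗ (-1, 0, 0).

Yes

Reconstruct entrywise from the claimed factors. For example, T[1,0,2] = 0 and Σₗ aₗ[1]bₗ[0]cₗ[2] = (0)·(0)·(-2) + (1)·(-3)·(0) = 0; checking all 12 entries, every one matches. The claim holds.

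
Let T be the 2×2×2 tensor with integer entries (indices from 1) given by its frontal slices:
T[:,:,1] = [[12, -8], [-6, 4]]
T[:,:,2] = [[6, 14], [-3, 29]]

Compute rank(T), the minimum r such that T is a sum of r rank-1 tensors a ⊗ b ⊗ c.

Lower bound: the mode-3 unfolding of T (rows indexed by k, columns by (i,j) = (1,1), (1,2), (2,1), (2,2)) is [[12, -8, -6, 4], [6, 14, -3, 29]].
There the 2×2 minor on rows k ∈ {1, 2}, columns (i,j) ∈ {(1,1), (1,2)} is det [[12, -8], [6, 14]] = 216 ≠ 0, so this unfolding has rank ≥ 2; CP rank is at least every unfolding rank, so rank(T) ≥ 2. (Unfolding ranks only ever bound the CP rank from below — rank(T) can be strictly larger than all of them — so the matching upper bound has to come from an explicit 2-term decomposition.)
Upper bound — finding two terms. Write S_k = T[:,:,k] for the frontal slices: S₁ = [[12, -8], [-6, 4]], S₂ = [[6, 14], [-3, 29]].
If T = a₁ ⊗ b₁ ⊗ c₁ + a₂ ⊗ b₂ ⊗ c₂ then each S_k = c₁[k]·a₁b₁ᵀ + c₂[k]·a₂b₂ᵀ. S₁ and S₂ are linearly independent, so a₁b₁ᵀ and a₂b₂ᵀ must span the same plane of matrices: they are the rank-1 matrices of the form x·S₁ + y·S₂.
det(x·S₁ + y·S₂) is 432·xy + 216·y² = 216·(y)(2·x + y), vanishing at (x:y) = (1:0) and (1:-2).
M₁ = S₁ = [[12, -8], [-6, 4]] = 2·(2, -1)(3, -2)ᵀ and M₂ = S₁ − 2·S₂ = [[0, -36], [0, -54]] = (-18)·(2, 3)(0, 1)ᵀ, so take a₁ = (2, -1), b₁ = (3, -2), a₂ = (2, 3), b₂ = (0, 1).
Each slice is an integer combination of E₁ = a₁b₁ᵀ and E₂ = a₂b₂ᵀ: S₁ = 2·E₁, S₂ = E₁ + 9·E₂; reading off coefficients, c₁ = (2, 1) and c₂ = (0, 9).
Hence T = (2, -1) ⊗ (3, -2) ⊗ (2, 1) + (2, 3) ⊗ (0, 1) ⊗ (0, 9), so rank(T) ≤ 2.
These bounds meet, so rank(T) = 2.

2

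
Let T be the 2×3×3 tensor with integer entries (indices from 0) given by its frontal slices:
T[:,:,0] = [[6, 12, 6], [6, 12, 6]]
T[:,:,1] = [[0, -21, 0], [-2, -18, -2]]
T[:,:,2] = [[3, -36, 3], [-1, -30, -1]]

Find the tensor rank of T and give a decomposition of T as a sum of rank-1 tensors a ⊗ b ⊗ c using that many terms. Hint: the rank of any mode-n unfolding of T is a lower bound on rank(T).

Lower bound: the mode-2 unfolding of T (rows indexed by j, columns by (i,k) = (0,0), (0,1), (0,2), (1,0), (1,1), (1,2)) is [[6, 0, 3, 6, -2, -1], [12, -21, -36, 12, -18, -30], [6, 0, 3, 6, -2, -1]].
There the 2×2 minor on rows j ∈ {0, 1}, columns (i,k) ∈ {(0,0), (0,1)} is det [[6, 0], [12, -21]] = -126 ≠ 0, so this unfolding has rank ≥ 2; CP rank is at least every unfolding rank, so rank(T) ≥ 2. (Unfolding ranks only ever bound the CP rank from below — rank(T) can be strictly larger than all of them — so the matching upper bound has to come from an explicit 2-term decomposition.)
Upper bound — finding two terms. Write S_k = T[:,:,k] for the frontal slices: S₀ = [[6, 12, 6], [6, 12, 6]], S₁ = [[0, -21, 0], [-2, -18, -2]], S₂ = [[3, -36, 3], [-1, -30, -1]].
If T = a₁ ⊗ b₁ ⊗ c₁ + a₂ ⊗ b₂ ⊗ c₂ then each S_k = c₁[k]·a₁b₁ᵀ + c₂[k]·a₂b₂ᵀ. S₀ and S₁ are linearly independent, so a₁b₁ᵀ and a₂b₂ᵀ must span the same plane of matrices: they are the rank-1 matrices of the form x·S₀ + y·S₁.
The 2×2 minor of x·S₀ + y·S₁ on rows {0,1}, columns {0,1} is 42·xy − 42·y² = 42·(x − y)(y), vanishing at (x:y) = (1:1) and (1:0).
M₁ = S₀ + S₁ = [[6, -9, 6], [4, -6, 4]] = [3, 2][2, -3, 2]ᵀ and M₂ = S₀ = [[6, 12, 6], [6, 12, 6]] = 6·[1, 1][1, 2, 1]ᵀ, so take a₁ = [3, 2], b₁ = [2, -3, 2], a₂ = [1, 1], b₂ = [1, 2, 1].
Each slice is an integer combination of E₁ = a₁b₁ᵀ and E₂ = a₂b₂ᵀ: S₀ = 6·E₂, S₁ = E₁ − 6·E₂, S₂ = 2·E₁ − 9·E₂; reading off coefficients, c₁ = [0, 1, 2] and c₂ = [6, -6, -9].
Hence T = [3, 2] ⊗ [2, -3, 2] ⊗ [0, 1, 2] + [1, 1] ⊗ [1, 2, 1] ⊗ [6, -6, -9], so rank(T) ≤ 2.
These bounds meet, so rank(T) = 2.

rank(T) = 2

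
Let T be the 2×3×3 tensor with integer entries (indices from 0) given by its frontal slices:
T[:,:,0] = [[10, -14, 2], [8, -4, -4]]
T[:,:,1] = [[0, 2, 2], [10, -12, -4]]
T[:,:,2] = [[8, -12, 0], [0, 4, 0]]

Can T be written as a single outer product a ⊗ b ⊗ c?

The mode-2 unfolding of T (rows indexed by j, columns by (i,k) = (0,0), (0,1), (0,2), (1,0), (1,1), (1,2)) is [[10, 0, 8, 8, 10, 0], [-14, 2, -12, -4, -12, 4], [2, 2, 0, -4, -4, 0]].
There the 3×3 minor on rows j ∈ {0, 1, 2}, columns (i,k) ∈ {(0,0), (0,1), (0,2)} is det [[10, 0, 8], [-14, 2, -12], [2, 2, 0]] = -16 ≠ 0, so this unfolding has rank ≥ 3; CP rank is at least every unfolding rank, so rank(T) ≥ 3.
In particular rank(T) ≥ 3 > 1, so T is not rank-1.

No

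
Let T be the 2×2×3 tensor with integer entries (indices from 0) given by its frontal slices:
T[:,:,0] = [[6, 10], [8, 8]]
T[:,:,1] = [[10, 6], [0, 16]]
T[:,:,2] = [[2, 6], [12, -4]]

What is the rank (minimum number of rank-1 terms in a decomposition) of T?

Lower bound: the mode-3 unfolding of T (rows indexed by k, columns by (i,j) = (0,0), (0,1), (1,0), (1,1)) is [[6, 10, 8, 8], [10, 6, 0, 16], [2, 6, 12, -4]].
There the 3×3 minor on rows k ∈ {0, 1, 2}, columns (i,j) ∈ {(0,0), (0,1), (1,0)} is det [[6, 10, 8], [10, 6, 0], [2, 6, 12]] = -384 ≠ 0, so this unfolding has rank ≥ 3; CP rank is at least every unfolding rank, so rank(T) ≥ 3. (Unfolding ranks only ever bound the CP rank from below — rank(T) can be strictly larger than all of them — so the matching upper bound has to come from an explicit 3-term decomposition.)
Upper bound: T is a sum of 3 rank-1 terms, T = (0, 1) ⊗ (1, -1) ⊗ (0, -8, 8) + (1, 0) ⊗ (1, -1) ⊗ (-2, 2, -2) + (1, 1) ⊗ (1, 1) ⊗ (8, 8, 4) (one valid choice — decompositions are not unique — normalised so each a, b is primitive with positive first nonzero entry; check it by expanding all entries), so rank(T) ≤ 3.
These bounds meet, so rank(T) = 3.

3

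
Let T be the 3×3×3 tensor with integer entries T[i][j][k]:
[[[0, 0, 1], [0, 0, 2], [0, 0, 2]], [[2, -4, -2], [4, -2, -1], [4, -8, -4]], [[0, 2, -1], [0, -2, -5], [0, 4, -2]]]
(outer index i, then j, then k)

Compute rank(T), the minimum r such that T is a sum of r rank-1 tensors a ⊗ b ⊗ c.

3

Lower bound: the mode-1 unfolding of T (rows indexed by i, columns by (j,k) = (0,0), (0,1), (0,2), (1,0), (1,1), (1,2), (2,0), (2,1), (2,2)) is [[0, 0, 1, 0, 0, 2, 0, 0, 2], [2, -4, -2, 4, -2, -1, 4, -8, -4], [0, 2, -1, 0, -2, -5, 0, 4, -2]].
There the 3×3 minor on rows i ∈ {0, 1, 2}, columns (j,k) ∈ {(0,0), (0,1), (0,2)} is det [[0, 0, 1], [2, -4, -2], [0, 2, -1]] = 4 ≠ 0, so this unfolding has rank ≥ 3; CP rank is at least every unfolding rank, so rank(T) ≥ 3. (This is only a lower bound: in general the CP rank may exceed every unfolding rank, so we still need to exhibit 3 rank-1 terms summing to T.)
Upper bound: T is a sum of 3 rank-1 terms, T = (0, 1, -1) ⊗ (1, -1, 2) ⊗ (0, -2, -1) + (0, 1, 0) ⊗ (1, 2, 2) ⊗ (2, -2, -1) + (1, 0, -2) ⊗ (1, 2, 2) ⊗ (0, 0, 1) (one valid choice — decompositions are not unique — normalised so each a, b is primitive with positive first nonzero entry; check it by expanding all entries), so rank(T) ≤ 3.
These bounds meet, so rank(T) = 3.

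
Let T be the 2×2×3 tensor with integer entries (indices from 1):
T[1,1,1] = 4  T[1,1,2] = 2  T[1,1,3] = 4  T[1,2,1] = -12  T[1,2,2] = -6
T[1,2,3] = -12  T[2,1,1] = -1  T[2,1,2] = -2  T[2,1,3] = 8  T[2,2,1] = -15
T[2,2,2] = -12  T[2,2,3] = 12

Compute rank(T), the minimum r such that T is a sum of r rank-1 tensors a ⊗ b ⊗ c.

Lower bound: the mode-3 unfolding of T (rows indexed by k, columns by (i,j) = (1,1), (1,2), (2,1), (2,2)) is [[4, -12, -1, -15], [2, -6, -2, -12], [4, -12, 8, 12]].
There the 2×2 minor on rows k ∈ {1, 2}, columns (i,j) ∈ {(1,1), (2,1)} is det [[4, -1], [2, -2]] = -6 ≠ 0, so this unfolding has rank ≥ 2; CP rank is at least every unfolding rank, so rank(T) ≥ 2. (Unfolding ranks only ever bound the CP rank from below — rank(T) can be strictly larger than all of them — so the matching upper bound has to come from an explicit 2-term decomposition.)
Upper bound — finding two terms. Write S_k = T[:,:,k] for the frontal slices: S₁ = [[4, -12], [-1, -15]], S₂ = [[2, -6], [-2, -12]], S₃ = [[4, -12], [8, 12]].
If T = a₁ ⊗ b₁ ⊗ c₁ + a₂ ⊗ b₂ ⊗ c₂ then each S_k = c₁[k]·a₁b₁ᵀ + c₂[k]·a₂b₂ᵀ. S₁ and S₂ are linearly independent, so a₁b₁ᵀ and a₂b₂ᵀ must span the same plane of matrices: they are the rank-1 matrices of the form x·S₁ + y·S₂.
det(x·S₁ + y·S₂) is −72·x² − 108·xy − 36·y² = (-36)·(x + y)(2·x + y), vanishing at (x:y) = (1:-1) and (1:-2).
M₁ = S₁ − S₂ = [[2, -6], [1, -3]] = [2, 1][1, -3]ᵀ and M₂ = S₁ − 2·S₂ = [[0, 0], [3, 9]] = 3·[0, 1][1, 3]ᵀ, so take a₁ = [2, 1], b₁ = [1, -3], a₂ = [0, 1], b₂ = [1, 3].
Each slice is an integer combination of E₁ = a₁b₁ᵀ and E₂ = a₂b₂ᵀ: S₁ = 2·E₁ − 3·E₂, S₂ = E₁ − 3·E₂, S₃ = 2·E₁ + 6·E₂; reading off coefficients, c₁ = [2, 1, 2] and c₂ = [-3, -3, 6].
Hence T = [2, 1] ⊗ [1, -3] ⊗ [2, 1, 2] + [0, 1] ⊗ [1, 3] ⊗ [-3, -3, 6], so rank(T) ≤ 2.
These bounds meet, so rank(T) = 2.

2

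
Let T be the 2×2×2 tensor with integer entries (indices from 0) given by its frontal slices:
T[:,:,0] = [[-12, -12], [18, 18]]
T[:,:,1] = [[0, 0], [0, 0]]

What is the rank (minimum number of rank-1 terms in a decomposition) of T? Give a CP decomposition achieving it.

rank(T) = 1

Lower bound: T ≠ 0 (e.g. T[0,0,0] = -12), so rank(T) ≥ 1.
Upper bound: if T = a ⊗ b ⊗ c then every fibre of T is a multiple of the corresponding factor, so read the factors off the fibres through the nonzero entry T[0,0,0] = -12.
The mode-1 fibre T[:,0,0] = [-12, 18] gives a = [2, -3] (primitive direction); the mode-2 fibre T[0,:,0] = [-12, -12] gives b = [1, 1]; then c[k] = T[0,0,k] / (a[0]·b[0]) = [-12, 0] / 2 = [-6, 0].
Expanding [2, -3] ⊗ [1, 1] ⊗ [-6, 0] reproduces all 8 entries of T, so T = [2, -3] ⊗ [1, 1] ⊗ [-6, 0] and rank(T) ≤ 1.
These bounds meet, so rank(T) = 1.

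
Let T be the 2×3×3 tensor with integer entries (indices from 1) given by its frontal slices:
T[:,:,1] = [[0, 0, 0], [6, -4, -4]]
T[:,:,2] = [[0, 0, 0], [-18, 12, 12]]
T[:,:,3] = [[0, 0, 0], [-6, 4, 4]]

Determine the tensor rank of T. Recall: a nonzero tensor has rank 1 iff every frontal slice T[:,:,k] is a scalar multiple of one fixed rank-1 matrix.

Lower bound: T ≠ 0 (e.g. T[2,1,1] = 6), so rank(T) ≥ 1.
Upper bound: if T = a ⊗ b ⊗ c then every fibre of T is a multiple of the corresponding factor, so read the factors off the fibres through the nonzero entry T[2,1,1] = 6.
The mode-1 fibre T[:,1,1] = [0, 6] gives a = (0, 1) (primitive direction); the mode-2 fibre T[2,:,1] = [6, -4, -4] gives b = (3, -2, -2); then c[k] = T[2,1,k] / (a[2]·b[1]) = [6, -18, -6] / 3 = (2, -6, -2).
Expanding (0, 1) ⊗ (3, -2, -2) ⊗ (2, -6, -2) reproduces all 18 entries of T, so T = (0, 1) ⊗ (3, -2, -2) ⊗ (2, -6, -2) and rank(T) ≤ 1.
These bounds meet, so rank(T) = 1.

1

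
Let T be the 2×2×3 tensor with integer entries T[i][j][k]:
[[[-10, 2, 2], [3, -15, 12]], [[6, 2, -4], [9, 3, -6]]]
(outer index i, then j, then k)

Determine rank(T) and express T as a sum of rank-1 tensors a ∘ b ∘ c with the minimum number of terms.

Lower bound: the mode-2 unfolding of T (rows indexed by j, columns by (i,k) = (0,0), (0,1), (0,2), (1,0), (1,1), (1,2)) is [[-10, 2, 2, 6, 2, -4], [3, -15, 12, 9, 3, -6]].
There the 2×2 minor on rows j ∈ {0, 1}, columns (i,k) ∈ {(0,0), (0,1)} is det [[-10, 2], [3, -15]] = 144 ≠ 0, so this unfolding has rank ≥ 2; CP rank is at least every unfolding rank, so rank(T) ≥ 2. (Flattening ranks never certify an upper bound on CP rank; for that we must actually write T with 2 rank-1 terms.)
Upper bound — finding two terms. Write S_k = T[:,:,k] for the frontal slices: S₀ = [[-10, 3], [6, 9]], S₁ = [[2, -15], [2, 3]], S₂ = [[2, 12], [-4, -6]].
If T = a₁ ∘ b₁ ∘ c₁ + a₂ ∘ b₂ ∘ c₂ then each S_k = c₁[k]·a₁b₁ᵀ + c₂[k]·a₂b₂ᵀ. S₀ and S₁ are linearly independent, so a₁b₁ᵀ and a₂b₂ᵀ must span the same plane of matrices: they are the rank-1 matrices of the form x·S₀ + y·S₁.
det(x·S₀ + y·S₁) is −108·x² + 72·xy + 36·y² = (-36)·(x − y)(3·x + y), vanishing at (x:y) = (1:1) and (1:-3).
M₁ = S₀ + S₁ = [[-8, -12], [8, 12]] = (-4)·[1, -1][2, 3]ᵀ and M₂ = S₀ − 3·S₁ = [[-16, 48], [0, 0]] = (-16)·[1, 0][1, -3]ᵀ, so take a₁ = [1, -1], b₁ = [2, 3], a₂ = [1, 0], b₂ = [1, -3].
Each slice is an integer combination of E₁ = a₁b₁ᵀ and E₂ = a₂b₂ᵀ: S₀ = −3·E₁ − 4·E₂, S₁ = −E₁ + 4·E₂, S₂ = 2·E₁ − 2·E₂; reading off coefficients, c₁ = [-3, -1, 2] and c₂ = [-4, 4, -2].
Hence T = [1, -1] ∘ [2, 3] ∘ [-3, -1, 2] + [1, 0] ∘ [1, -3] ∘ [-4, 4, -2], so rank(T) ≤ 2.
These bounds meet, so rank(T) = 2.

rank(T) = 2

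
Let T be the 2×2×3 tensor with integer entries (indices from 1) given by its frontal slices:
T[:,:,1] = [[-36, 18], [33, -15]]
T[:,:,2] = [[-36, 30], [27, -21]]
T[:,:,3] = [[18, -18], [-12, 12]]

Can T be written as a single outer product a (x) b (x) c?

The mode-3 unfolding of T (rows indexed by k, columns by (i,j) = (1,1), (1,2), (2,1), (2,2)) is [[-36, 18, 33, -15], [-36, 30, 27, -21], [18, -18, -12, 12]].
There the 2×2 minor on rows k ∈ {1, 2}, columns (i,j) ∈ {(1,1), (1,2)} is det [[-36, 18], [-36, 30]] = -432 ≠ 0, so this unfolding has rank ≥ 2; CP rank is at least every unfolding rank, so rank(T) ≥ 2.
In particular rank(T) ≥ 2 > 1, so T is not rank-1.

No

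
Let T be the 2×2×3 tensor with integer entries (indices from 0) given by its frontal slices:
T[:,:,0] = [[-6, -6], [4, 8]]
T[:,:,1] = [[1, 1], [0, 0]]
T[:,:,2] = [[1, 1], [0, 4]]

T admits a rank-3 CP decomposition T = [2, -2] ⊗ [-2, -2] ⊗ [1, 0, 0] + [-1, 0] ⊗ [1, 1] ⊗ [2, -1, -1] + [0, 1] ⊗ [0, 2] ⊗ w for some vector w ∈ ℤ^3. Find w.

w = [2, 0, 2]

Subtract the known terms from T to get the rank-1 residual R = [0, 1] ⊗ [0, 2] ⊗ w, so R[i,j,k] = a[i]·b[j]·w[k]. Pick indices with nonzero a[1]·b[1] = (1)·(2) = 2. Only the fibre through (1,1,·) is needed: R[1,1,:] = T[1,1,:] − Σₗ aₗ[1]bₗ[1]cₗ = [8, 0, 4] − (-2)·(-2)·[1, 0, 0] − (0)·(1)·[2, -1, -1] = [4, 0, 4]. Then w[k] = R[1,1,k] / 2 for each k, giving w = [4, 0, 4] / 2 = [2, 0, 2].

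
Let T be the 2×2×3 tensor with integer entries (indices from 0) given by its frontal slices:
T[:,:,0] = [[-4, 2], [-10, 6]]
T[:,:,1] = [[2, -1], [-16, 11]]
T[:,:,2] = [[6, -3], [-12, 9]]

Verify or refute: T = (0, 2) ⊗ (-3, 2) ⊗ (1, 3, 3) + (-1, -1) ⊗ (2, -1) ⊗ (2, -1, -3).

Yes

Reconstruct entrywise from the claimed factors. For example, T[1,1,0] = 6 and Σₗ aₗ[1]bₗ[1]cₗ[0] = (2)·(2)·(1) + (-1)·(-1)·(2) = 6; checking all 12 entries, every one matches. The claim holds.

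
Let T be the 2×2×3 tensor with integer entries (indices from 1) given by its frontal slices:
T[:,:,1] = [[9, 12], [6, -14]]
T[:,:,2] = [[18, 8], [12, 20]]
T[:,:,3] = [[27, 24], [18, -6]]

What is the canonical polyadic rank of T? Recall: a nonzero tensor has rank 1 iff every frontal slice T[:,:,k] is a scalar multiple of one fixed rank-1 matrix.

2

Lower bound: the mode-2 unfolding of T (rows indexed by j, columns by (i,k) = (1,1), (1,2), (1,3), (2,1), (2,2), (2,3)) is [[9, 18, 27, 6, 12, 18], [12, 8, 24, -14, 20, -6]].
There the 2×2 minor on rows j ∈ {1, 2}, columns (i,k) ∈ {(1,1), (1,2)} is det [[9, 18], [12, 8]] = -144 ≠ 0, so this unfolding has rank ≥ 2; CP rank is at least every unfolding rank, so rank(T) ≥ 2. (This is only a lower bound: in general the CP rank may exceed every unfolding rank, so we still need to exhibit 2 rank-1 terms summing to T.)
Upper bound — finding two terms. Write S_k = T[:,:,k] for the frontal slices: S₁ = [[9, 12], [6, -14]], S₂ = [[18, 8], [12, 20]], S₃ = [[27, 24], [18, -6]].
If T = a₁ ⊗ b₁ ⊗ c₁ + a₂ ⊗ b₂ ⊗ c₂ then each S_k = c₁[k]·a₁b₁ᵀ + c₂[k]·a₂b₂ᵀ. S₁ and S₂ are linearly independent, so a₁b₁ᵀ and a₂b₂ᵀ must span the same plane of matrices: they are the rank-1 matrices of the form x·S₁ + y·S₂.
det(x·S₁ + y·S₂) is −198·x² − 264·xy + 264·y² = (-66)·(3·x − 2·y)(x + 2·y), vanishing at (x:y) = (2:3) and (2:-1).
M₁ = 2·S₁ + 3·S₂ = [[72, 48], [48, 32]] = 8·[3, 2][3, 2]ᵀ and M₂ = 2·S₁ − S₂ = [[0, 16], [0, -48]] = 16·[1, -3][0, 1]ᵀ, so take a₁ = [3, 2], b₁ = [3, 2], a₂ = [1, -3], b₂ = [0, 1].
Each slice is an integer combination of E₁ = a₁b₁ᵀ and E₂ = a₂b₂ᵀ: S₁ = E₁ + 6·E₂, S₂ = 2·E₁ − 4·E₂, S₃ = 3·E₁ + 6·E₂; reading off coefficients, c₁ = [1, 2, 3] and c₂ = [6, -4, 6].
Hence T = [3, 2] ⊗ [3, 2] ⊗ [1, 2, 3] + [1, -3] ⊗ [0, 1] ⊗ [6, -4, 6], so rank(T) ≤ 2.
These bounds meet, so rank(T) = 2.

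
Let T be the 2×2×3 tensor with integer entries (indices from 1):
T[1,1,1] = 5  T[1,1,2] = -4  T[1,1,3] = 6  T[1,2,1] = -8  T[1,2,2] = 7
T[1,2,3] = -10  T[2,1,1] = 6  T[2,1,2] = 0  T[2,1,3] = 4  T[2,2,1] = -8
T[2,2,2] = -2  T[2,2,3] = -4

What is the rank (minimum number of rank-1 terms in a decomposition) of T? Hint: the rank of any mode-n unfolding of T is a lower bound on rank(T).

2

Lower bound: the mode-3 unfolding of T (rows indexed by k, columns by (i,j) = (1,1), (1,2), (2,1), (2,2)) is [[5, -8, 6, -8], [-4, 7, 0, -2], [6, -10, 4, -4]].
There the 2×2 minor on rows k ∈ {1, 2}, columns (i,j) ∈ {(1,1), (1,2)} is det [[5, -8], [-4, 7]] = 3 ≠ 0, so this unfolding has rank ≥ 2; CP rank is at least every unfolding rank, so rank(T) ≥ 2. (Unfolding ranks only ever bound the CP rank from below — rank(T) can be strictly larger than all of them — so the matching upper bound has to come from an explicit 2-term decomposition.)
Upper bound — finding two terms. Write S_k = T[:,:,k] for the frontal slices: S₁ = [[5, -8], [6, -8]], S₂ = [[-4, 7], [0, -2]], S₃ = [[6, -10], [4, -4]].
If T = a₁ ⊗ b₁ ⊗ c₁ + a₂ ⊗ b₂ ⊗ c₂ then each S_k = c₁[k]·a₁b₁ᵀ + c₂[k]·a₂b₂ᵀ. S₁ and S₂ are linearly independent, so a₁b₁ᵀ and a₂b₂ᵀ must span the same plane of matrices: they are the rank-1 matrices of the form x·S₁ + y·S₂.
det(x·S₁ + y·S₂) is 8·x² − 20·xy + 8·y² = 4·(x − 2·y)(2·x − y), vanishing at (x:y) = (2:1) and (1:2).
M₁ = 2·S₁ + S₂ = [[6, -9], [12, -18]] = 3·[1, 2][2, -3]ᵀ and M₂ = S₁ + 2·S₂ = [[-3, 6], [6, -12]] = (-3)·[1, -2][1, -2]ᵀ, so take a₁ = [1, 2], b₁ = [2, -3], a₂ = [1, -2], b₂ = [1, -2].
Each slice is an integer combination of E₁ = a₁b₁ᵀ and E₂ = a₂b₂ᵀ: S₁ = 2·E₁ + E₂, S₂ = −E₁ − 2·E₂, S₃ = 2·E₁ + 2·E₂; reading off coefficients, c₁ = [2, -1, 2] and c₂ = [1, -2, 2].
Hence T = [1, 2] ⊗ [2, -3] ⊗ [2, -1, 2] + [1, -2] ⊗ [1, -2] ⊗ [1, -2, 2], so rank(T) ≤ 2.
These bounds meet, so rank(T) = 2.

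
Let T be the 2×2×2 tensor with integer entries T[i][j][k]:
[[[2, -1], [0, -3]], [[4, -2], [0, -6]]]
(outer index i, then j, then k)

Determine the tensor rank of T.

2

Lower bound: the mode-3 unfolding of T (rows indexed by k, columns by (i,j) = (0,0), (0,1), (1,0), (1,1)) is [[2, 0, 4, 0], [-1, -3, -2, -6]].
There the 2×2 minor on rows k ∈ {0, 1}, columns (i,j) ∈ {(0,0), (0,1)} is det [[2, 0], [-1, -3]] = -6 ≠ 0, so this unfolding has rank ≥ 2; CP rank is at least every unfolding rank, so rank(T) ≥ 2. (Flattening ranks never certify an upper bound on CP rank; for that we must actually write T with 2 rank-1 terms.)
Upper bound — finding two terms. Every mode-1 slice of T is a multiple of one matrix: T[i,:,:] = a[i]·M with a = [1, 2] and M = [[2, -1], [0, -3]] (rows indexed by j, columns by k). So it suffices to write M as a sum of two rank-1 matrices.
Splitting M by its rows (j = 0, 1), M = [1, 0][2, -1]ᵀ + [0, 1][0, -3]ᵀ.
Hence T = [1, 2] ⊗ [1, 0] ⊗ [2, -1] + [1, 2] ⊗ [0, 1] ⊗ [0, -3], so rank(T) ≤ 2.
These bounds meet, so rank(T) = 2.
Check entry T[0,1,1] = -3: (1)·(0)·(-1) + (1)·(1)·(-3) = -3.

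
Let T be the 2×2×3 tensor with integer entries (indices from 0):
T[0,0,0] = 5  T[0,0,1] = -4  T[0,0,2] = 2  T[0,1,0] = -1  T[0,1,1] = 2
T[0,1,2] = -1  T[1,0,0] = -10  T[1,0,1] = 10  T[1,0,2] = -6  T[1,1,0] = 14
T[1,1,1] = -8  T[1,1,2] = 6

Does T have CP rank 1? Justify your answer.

No

The mode-3 unfolding of T (rows indexed by k, columns by (i,j) = (0,0), (0,1), (1,0), (1,1)) is [[5, -1, -10, 14], [-4, 2, 10, -8], [2, -1, -6, 6]].
There the 3×3 minor on rows k ∈ {0, 1, 2}, columns (i,j) ∈ {(0,0), (0,1), (1,0)} is det [[5, -1, -10], [-4, 2, 10], [2, -1, -6]] = -6 ≠ 0, so this unfolding has rank ≥ 3; CP rank is at least every unfolding rank, so rank(T) ≥ 3.
In particular rank(T) ≥ 3 > 1, so T is not rank-1.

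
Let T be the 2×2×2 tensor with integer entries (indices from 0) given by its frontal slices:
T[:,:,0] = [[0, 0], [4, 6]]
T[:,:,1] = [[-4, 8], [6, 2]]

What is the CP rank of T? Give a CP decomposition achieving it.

Lower bound: the mode-1 unfolding of T (rows indexed by i, columns by (j,k) = (0,0), (0,1), (1,0), (1,1)) is [[0, -4, 0, 8], [4, 6, 6, 2]].
There the 2×2 minor on rows i ∈ {0, 1}, columns (j,k) ∈ {(0,0), (0,1)} is det [[0, -4], [4, 6]] = 16 ≠ 0, so this unfolding has rank ≥ 2; CP rank is at least every unfolding rank, so rank(T) ≥ 2. (Unfolding ranks only ever bound the CP rank from below — rank(T) can be strictly larger than all of them — so the matching upper bound has to come from an explicit 2-term decomposition.)
Upper bound — finding two terms. Write S_k = T[:,:,k] for the frontal slices: S₀ = [[0, 0], [4, 6]], S₁ = [[-4, 8], [6, 2]].
If T = a₁ ⊗ b₁ ⊗ c₁ + a₂ ⊗ b₂ ⊗ c₂ then each S_k = c₁[k]·a₁b₁ᵀ + c₂[k]·a₂b₂ᵀ. S₀ and S₁ are linearly independent, so a₁b₁ᵀ and a₂b₂ᵀ must span the same plane of matrices: they are the rank-1 matrices of the form x·S₀ + y·S₁.
det(x·S₀ + y·S₁) is −56·xy − 56·y² = (-56)·(y)(x + y), vanishing at (x:y) = (1:0) and (1:-1).
M₁ = S₀ = [[0, 0], [4, 6]] = 2·[0, 1][2, 3]ᵀ and M₂ = S₀ − S₁ = [[4, -8], [-2, 4]] = 2·[2, -1][1, -2]ᵀ, so take a₁ = [0, 1], b₁ = [2, 3], a₂ = [2, -1], b₂ = [1, -2].
Each slice is an integer combination of E₁ = a₁b₁ᵀ and E₂ = a₂b₂ᵀ: S₀ = 2·E₁, S₁ = 2·E₁ − 2·E₂; reading off coefficients, c₁ = [2, 2] and c₂ = [0, -2].
Hence T = [0, 1] ⊗ [2, 3] ⊗ [2, 2] + [2, -1] ⊗ [1, -2] ⊗ [0, -2], so rank(T) ≤ 2.
These bounds meet, so rank(T) = 2.

rank(T) = 2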